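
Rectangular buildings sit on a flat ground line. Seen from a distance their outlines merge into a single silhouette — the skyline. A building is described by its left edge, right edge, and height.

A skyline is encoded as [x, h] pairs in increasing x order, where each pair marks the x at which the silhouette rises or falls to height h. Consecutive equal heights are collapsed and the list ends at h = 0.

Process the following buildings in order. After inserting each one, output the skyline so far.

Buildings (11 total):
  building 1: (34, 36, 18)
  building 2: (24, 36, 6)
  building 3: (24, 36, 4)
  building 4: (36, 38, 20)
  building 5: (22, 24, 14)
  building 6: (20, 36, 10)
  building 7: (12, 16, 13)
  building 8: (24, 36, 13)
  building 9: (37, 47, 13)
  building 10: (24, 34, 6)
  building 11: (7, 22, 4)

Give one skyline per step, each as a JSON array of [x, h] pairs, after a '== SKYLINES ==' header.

== SKYLINES ==
[[34,18],[36,0]]
[[24,6],[34,18],[36,0]]
[[24,6],[34,18],[36,0]]
[[24,6],[34,18],[36,20],[38,0]]
[[22,14],[24,6],[34,18],[36,20],[38,0]]
[[20,10],[22,14],[24,10],[34,18],[36,20],[38,0]]
[[12,13],[16,0],[20,10],[22,14],[24,10],[34,18],[36,20],[38,0]]
[[12,13],[16,0],[20,10],[22,14],[24,13],[34,18],[36,20],[38,0]]
[[12,13],[16,0],[20,10],[22,14],[24,13],[34,18],[36,20],[38,13],[47,0]]
[[12,13],[16,0],[20,10],[22,14],[24,13],[34,18],[36,20],[38,13],[47,0]]
[[7,4],[12,13],[16,4],[20,10],[22,14],[24,13],[34,18],[36,20],[38,13],[47,0]]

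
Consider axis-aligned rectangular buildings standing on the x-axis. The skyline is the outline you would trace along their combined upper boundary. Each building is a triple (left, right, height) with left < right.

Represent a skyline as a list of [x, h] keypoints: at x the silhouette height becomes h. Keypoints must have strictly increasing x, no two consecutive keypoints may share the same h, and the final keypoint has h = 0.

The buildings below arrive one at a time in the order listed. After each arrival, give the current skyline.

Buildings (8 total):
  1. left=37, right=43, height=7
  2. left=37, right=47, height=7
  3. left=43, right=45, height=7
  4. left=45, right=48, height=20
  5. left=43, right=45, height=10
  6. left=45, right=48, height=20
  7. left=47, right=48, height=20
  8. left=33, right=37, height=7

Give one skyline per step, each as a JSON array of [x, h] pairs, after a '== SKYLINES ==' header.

== SKYLINES ==
[[37,7],[43,0]]
[[37,7],[47,0]]
[[37,7],[47,0]]
[[37,7],[45,20],[48,0]]
[[37,7],[43,10],[45,20],[48,0]]
[[37,7],[43,10],[45,20],[48,0]]
[[37,7],[43,10],[45,20],[48,0]]
[[33,7],[43,10],[45,20],[48,0]]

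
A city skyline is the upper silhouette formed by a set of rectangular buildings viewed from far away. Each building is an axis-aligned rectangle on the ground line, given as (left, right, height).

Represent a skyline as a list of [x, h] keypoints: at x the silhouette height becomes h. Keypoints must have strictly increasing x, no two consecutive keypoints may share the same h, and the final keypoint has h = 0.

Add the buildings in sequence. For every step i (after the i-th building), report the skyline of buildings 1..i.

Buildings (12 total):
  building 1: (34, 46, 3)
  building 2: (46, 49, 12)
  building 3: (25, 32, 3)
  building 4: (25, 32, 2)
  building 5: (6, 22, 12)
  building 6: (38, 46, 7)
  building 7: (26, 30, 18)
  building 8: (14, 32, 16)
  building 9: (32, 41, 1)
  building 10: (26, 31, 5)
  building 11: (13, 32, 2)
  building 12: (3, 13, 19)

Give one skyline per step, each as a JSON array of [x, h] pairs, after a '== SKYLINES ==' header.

== SKYLINES ==
[[34,3],[46,0]]
[[34,3],[46,12],[49,0]]
[[25,3],[32,0],[34,3],[46,12],[49,0]]
[[25,3],[32,0],[34,3],[46,12],[49,0]]
[[6,12],[22,0],[25,3],[32,0],[34,3],[46,12],[49,0]]
[[6,12],[22,0],[25,3],[32,0],[34,3],[38,7],[46,12],[49,0]]
[[6,12],[22,0],[25,3],[26,18],[30,3],[32,0],[34,3],[38,7],[46,12],[49,0]]
[[6,12],[14,16],[26,18],[30,16],[32,0],[34,3],[38,7],[46,12],[49,0]]
[[6,12],[14,16],[26,18],[30,16],[32,1],[34,3],[38,7],[46,12],[49,0]]
[[6,12],[14,16],[26,18],[30,16],[32,1],[34,3],[38,7],[46,12],[49,0]]
[[6,12],[14,16],[26,18],[30,16],[32,1],[34,3],[38,7],[46,12],[49,0]]
[[3,19],[13,12],[14,16],[26,18],[30,16],[32,1],[34,3],[38,7],[46,12],[49,0]]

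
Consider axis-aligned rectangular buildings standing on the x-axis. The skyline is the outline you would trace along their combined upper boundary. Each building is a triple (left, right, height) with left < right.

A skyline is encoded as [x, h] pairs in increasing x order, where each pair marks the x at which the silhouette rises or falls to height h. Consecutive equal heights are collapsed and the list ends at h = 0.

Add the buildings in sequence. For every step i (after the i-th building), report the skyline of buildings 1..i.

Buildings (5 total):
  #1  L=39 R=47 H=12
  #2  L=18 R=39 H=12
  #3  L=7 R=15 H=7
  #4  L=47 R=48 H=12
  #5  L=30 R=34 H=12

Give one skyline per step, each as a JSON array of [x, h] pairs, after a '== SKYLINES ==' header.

== SKYLINES ==
[[39,12],[47,0]]
[[18,12],[47,0]]
[[7,7],[15,0],[18,12],[47,0]]
[[7,7],[15,0],[18,12],[48,0]]
[[7,7],[15,0],[18,12],[48,0]]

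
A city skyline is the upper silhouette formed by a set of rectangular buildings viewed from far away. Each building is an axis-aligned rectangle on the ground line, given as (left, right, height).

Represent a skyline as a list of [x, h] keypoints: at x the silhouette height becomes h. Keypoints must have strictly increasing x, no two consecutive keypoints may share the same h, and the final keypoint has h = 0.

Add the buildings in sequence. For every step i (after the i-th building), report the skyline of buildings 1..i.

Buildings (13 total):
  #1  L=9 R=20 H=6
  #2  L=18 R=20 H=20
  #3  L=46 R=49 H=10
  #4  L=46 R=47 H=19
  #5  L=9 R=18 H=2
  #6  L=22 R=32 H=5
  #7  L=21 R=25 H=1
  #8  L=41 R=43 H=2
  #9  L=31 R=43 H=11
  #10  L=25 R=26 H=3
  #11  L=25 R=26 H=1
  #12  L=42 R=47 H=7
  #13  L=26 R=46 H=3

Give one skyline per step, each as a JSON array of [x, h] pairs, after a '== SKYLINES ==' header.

== SKYLINES ==
[[9,6],[20,0]]
[[9,6],[18,20],[20,0]]
[[9,6],[18,20],[20,0],[46,10],[49,0]]
[[9,6],[18,20],[20,0],[46,19],[47,10],[49,0]]
[[9,6],[18,20],[20,0],[46,19],[47,10],[49,0]]
[[9,6],[18,20],[20,0],[22,5],[32,0],[46,19],[47,10],[49,0]]
[[9,6],[18,20],[20,0],[21,1],[22,5],[32,0],[46,19],[47,10],[49,0]]
[[9,6],[18,20],[20,0],[21,1],[22,5],[32,0],[41,2],[43,0],[46,19],[47,10],[49,0]]
[[9,6],[18,20],[20,0],[21,1],[22,5],[31,11],[43,0],[46,19],[47,10],[49,0]]
[[9,6],[18,20],[20,0],[21,1],[22,5],[31,11],[43,0],[46,19],[47,10],[49,0]]
[[9,6],[18,20],[20,0],[21,1],[22,5],[31,11],[43,0],[46,19],[47,10],[49,0]]
[[9,6],[18,20],[20,0],[21,1],[22,5],[31,11],[43,7],[46,19],[47,10],[49,0]]
[[9,6],[18,20],[20,0],[21,1],[22,5],[31,11],[43,7],[46,19],[47,10],[49,0]]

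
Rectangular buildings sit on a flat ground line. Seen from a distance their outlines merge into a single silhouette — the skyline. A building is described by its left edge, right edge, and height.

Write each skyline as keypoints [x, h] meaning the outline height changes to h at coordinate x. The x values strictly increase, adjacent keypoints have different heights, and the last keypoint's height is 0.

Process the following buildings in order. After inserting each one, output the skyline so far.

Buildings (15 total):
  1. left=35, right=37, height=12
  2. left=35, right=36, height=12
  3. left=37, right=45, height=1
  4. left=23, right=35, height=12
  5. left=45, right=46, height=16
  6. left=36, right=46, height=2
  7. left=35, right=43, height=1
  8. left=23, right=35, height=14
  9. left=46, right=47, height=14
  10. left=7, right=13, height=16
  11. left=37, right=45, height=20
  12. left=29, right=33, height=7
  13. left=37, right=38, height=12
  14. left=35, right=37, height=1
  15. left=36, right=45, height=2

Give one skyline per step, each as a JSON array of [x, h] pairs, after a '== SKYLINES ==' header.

== SKYLINES ==
[[35,12],[37,0]]
[[35,12],[37,0]]
[[35,12],[37,1],[45,0]]
[[23,12],[37,1],[45,0]]
[[23,12],[37,1],[45,16],[46,0]]
[[23,12],[37,2],[45,16],[46,0]]
[[23,12],[37,2],[45,16],[46,0]]
[[23,14],[35,12],[37,2],[45,16],[46,0]]
[[23,14],[35,12],[37,2],[45,16],[46,14],[47,0]]
[[7,16],[13,0],[23,14],[35,12],[37,2],[45,16],[46,14],[47,0]]
[[7,16],[13,0],[23,14],[35,12],[37,20],[45,16],[46,14],[47,0]]
[[7,16],[13,0],[23,14],[35,12],[37,20],[45,16],[46,14],[47,0]]
[[7,16],[13,0],[23,14],[35,12],[37,20],[45,16],[46,14],[47,0]]
[[7,16],[13,0],[23,14],[35,12],[37,20],[45,16],[46,14],[47,0]]
[[7,16],[13,0],[23,14],[35,12],[37,20],[45,16],[46,14],[47,0]]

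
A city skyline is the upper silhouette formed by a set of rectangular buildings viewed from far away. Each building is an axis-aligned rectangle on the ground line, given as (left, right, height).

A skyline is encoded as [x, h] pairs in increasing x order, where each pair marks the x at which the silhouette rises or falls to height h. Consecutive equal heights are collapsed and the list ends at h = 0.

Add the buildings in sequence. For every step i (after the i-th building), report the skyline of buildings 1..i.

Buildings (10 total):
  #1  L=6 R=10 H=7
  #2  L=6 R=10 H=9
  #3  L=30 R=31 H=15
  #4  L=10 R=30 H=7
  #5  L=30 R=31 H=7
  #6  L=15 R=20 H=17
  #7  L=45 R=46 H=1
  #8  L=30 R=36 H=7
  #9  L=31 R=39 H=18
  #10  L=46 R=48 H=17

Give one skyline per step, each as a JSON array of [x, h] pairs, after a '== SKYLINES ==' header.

== SKYLINES ==
[[6,7],[10,0]]
[[6,9],[10,0]]
[[6,9],[10,0],[30,15],[31,0]]
[[6,9],[10,7],[30,15],[31,0]]
[[6,9],[10,7],[30,15],[31,0]]
[[6,9],[10,7],[15,17],[20,7],[30,15],[31,0]]
[[6,9],[10,7],[15,17],[20,7],[30,15],[31,0],[45,1],[46,0]]
[[6,9],[10,7],[15,17],[20,7],[30,15],[31,7],[36,0],[45,1],[46,0]]
[[6,9],[10,7],[15,17],[20,7],[30,15],[31,18],[39,0],[45,1],[46,0]]
[[6,9],[10,7],[15,17],[20,7],[30,15],[31,18],[39,0],[45,1],[46,17],[48,0]]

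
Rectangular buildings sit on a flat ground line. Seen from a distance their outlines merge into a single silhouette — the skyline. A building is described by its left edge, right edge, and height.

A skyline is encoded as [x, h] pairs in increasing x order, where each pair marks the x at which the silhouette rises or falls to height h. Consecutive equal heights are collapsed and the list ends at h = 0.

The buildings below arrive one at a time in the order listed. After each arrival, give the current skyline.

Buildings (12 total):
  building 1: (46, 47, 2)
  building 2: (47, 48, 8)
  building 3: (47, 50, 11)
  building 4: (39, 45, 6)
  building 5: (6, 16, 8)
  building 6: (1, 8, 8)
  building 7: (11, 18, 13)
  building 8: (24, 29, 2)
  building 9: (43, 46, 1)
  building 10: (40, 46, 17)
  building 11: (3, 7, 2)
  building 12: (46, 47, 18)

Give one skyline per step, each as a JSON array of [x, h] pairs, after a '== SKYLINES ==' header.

== SKYLINES ==
[[46,2],[47,0]]
[[46,2],[47,8],[48,0]]
[[46,2],[47,11],[50,0]]
[[39,6],[45,0],[46,2],[47,11],[50,0]]
[[6,8],[16,0],[39,6],[45,0],[46,2],[47,11],[50,0]]
[[1,8],[16,0],[39,6],[45,0],[46,2],[47,11],[50,0]]
[[1,8],[11,13],[18,0],[39,6],[45,0],[46,2],[47,11],[50,0]]
[[1,8],[11,13],[18,0],[24,2],[29,0],[39,6],[45,0],[46,2],[47,11],[50,0]]
[[1,8],[11,13],[18,0],[24,2],[29,0],[39,6],[45,1],[46,2],[47,11],[50,0]]
[[1,8],[11,13],[18,0],[24,2],[29,0],[39,6],[40,17],[46,2],[47,11],[50,0]]
[[1,8],[11,13],[18,0],[24,2],[29,0],[39,6],[40,17],[46,2],[47,11],[50,0]]
[[1,8],[11,13],[18,0],[24,2],[29,0],[39,6],[40,17],[46,18],[47,11],[50,0]]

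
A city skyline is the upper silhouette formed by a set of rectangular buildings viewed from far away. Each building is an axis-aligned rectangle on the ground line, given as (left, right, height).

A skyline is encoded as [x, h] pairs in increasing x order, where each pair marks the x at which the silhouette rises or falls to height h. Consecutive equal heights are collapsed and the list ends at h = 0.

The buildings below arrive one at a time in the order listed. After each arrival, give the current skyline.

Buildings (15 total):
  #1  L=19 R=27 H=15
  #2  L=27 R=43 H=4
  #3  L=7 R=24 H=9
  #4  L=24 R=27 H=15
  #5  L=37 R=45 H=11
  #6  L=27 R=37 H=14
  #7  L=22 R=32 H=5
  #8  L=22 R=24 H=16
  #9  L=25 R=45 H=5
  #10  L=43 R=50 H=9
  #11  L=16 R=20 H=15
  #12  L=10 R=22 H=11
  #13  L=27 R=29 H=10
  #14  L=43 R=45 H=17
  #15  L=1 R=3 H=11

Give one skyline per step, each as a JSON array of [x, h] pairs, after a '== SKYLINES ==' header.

== SKYLINES ==
[[19,15],[27,0]]
[[19,15],[27,4],[43,0]]
[[7,9],[19,15],[27,4],[43,0]]
[[7,9],[19,15],[27,4],[43,0]]
[[7,9],[19,15],[27,4],[37,11],[45,0]]
[[7,9],[19,15],[27,14],[37,11],[45,0]]
[[7,9],[19,15],[27,14],[37,11],[45,0]]
[[7,9],[19,15],[22,16],[24,15],[27,14],[37,11],[45,0]]
[[7,9],[19,15],[22,16],[24,15],[27,14],[37,11],[45,0]]
[[7,9],[19,15],[22,16],[24,15],[27,14],[37,11],[45,9],[50,0]]
[[7,9],[16,15],[22,16],[24,15],[27,14],[37,11],[45,9],[50,0]]
[[7,9],[10,11],[16,15],[22,16],[24,15],[27,14],[37,11],[45,9],[50,0]]
[[7,9],[10,11],[16,15],[22,16],[24,15],[27,14],[37,11],[45,9],[50,0]]
[[7,9],[10,11],[16,15],[22,16],[24,15],[27,14],[37,11],[43,17],[45,9],[50,0]]
[[1,11],[3,0],[7,9],[10,11],[16,15],[22,16],[24,15],[27,14],[37,11],[43,17],[45,9],[50,0]]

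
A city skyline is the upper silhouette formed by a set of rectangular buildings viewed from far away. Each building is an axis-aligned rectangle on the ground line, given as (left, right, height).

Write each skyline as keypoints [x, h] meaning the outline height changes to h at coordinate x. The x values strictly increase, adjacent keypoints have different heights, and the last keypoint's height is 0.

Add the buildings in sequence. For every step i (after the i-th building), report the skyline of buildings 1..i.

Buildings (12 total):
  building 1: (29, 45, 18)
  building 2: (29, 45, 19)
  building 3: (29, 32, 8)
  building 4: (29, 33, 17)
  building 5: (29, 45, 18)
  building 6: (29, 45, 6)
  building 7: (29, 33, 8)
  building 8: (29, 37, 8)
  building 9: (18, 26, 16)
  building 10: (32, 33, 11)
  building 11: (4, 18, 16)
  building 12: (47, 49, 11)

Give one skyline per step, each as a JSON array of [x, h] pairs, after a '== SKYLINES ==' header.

== SKYLINES ==
[[29,18],[45,0]]
[[29,19],[45,0]]
[[29,19],[45,0]]
[[29,19],[45,0]]
[[29,19],[45,0]]
[[29,19],[45,0]]
[[29,19],[45,0]]
[[29,19],[45,0]]
[[18,16],[26,0],[29,19],[45,0]]
[[18,16],[26,0],[29,19],[45,0]]
[[4,16],[26,0],[29,19],[45,0]]
[[4,16],[26,0],[29,19],[45,0],[47,11],[49,0]]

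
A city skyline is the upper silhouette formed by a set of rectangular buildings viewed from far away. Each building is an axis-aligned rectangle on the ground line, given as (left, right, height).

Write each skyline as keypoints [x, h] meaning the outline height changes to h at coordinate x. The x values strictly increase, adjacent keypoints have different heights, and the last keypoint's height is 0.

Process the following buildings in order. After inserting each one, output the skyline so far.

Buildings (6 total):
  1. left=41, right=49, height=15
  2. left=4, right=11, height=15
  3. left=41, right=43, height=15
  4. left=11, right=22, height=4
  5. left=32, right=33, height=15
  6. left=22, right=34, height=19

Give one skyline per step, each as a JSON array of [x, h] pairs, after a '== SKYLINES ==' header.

== SKYLINES ==
[[41,15],[49,0]]
[[4,15],[11,0],[41,15],[49,0]]
[[4,15],[11,0],[41,15],[49,0]]
[[4,15],[11,4],[22,0],[41,15],[49,0]]
[[4,15],[11,4],[22,0],[32,15],[33,0],[41,15],[49,0]]
[[4,15],[11,4],[22,19],[34,0],[41,15],[49,0]]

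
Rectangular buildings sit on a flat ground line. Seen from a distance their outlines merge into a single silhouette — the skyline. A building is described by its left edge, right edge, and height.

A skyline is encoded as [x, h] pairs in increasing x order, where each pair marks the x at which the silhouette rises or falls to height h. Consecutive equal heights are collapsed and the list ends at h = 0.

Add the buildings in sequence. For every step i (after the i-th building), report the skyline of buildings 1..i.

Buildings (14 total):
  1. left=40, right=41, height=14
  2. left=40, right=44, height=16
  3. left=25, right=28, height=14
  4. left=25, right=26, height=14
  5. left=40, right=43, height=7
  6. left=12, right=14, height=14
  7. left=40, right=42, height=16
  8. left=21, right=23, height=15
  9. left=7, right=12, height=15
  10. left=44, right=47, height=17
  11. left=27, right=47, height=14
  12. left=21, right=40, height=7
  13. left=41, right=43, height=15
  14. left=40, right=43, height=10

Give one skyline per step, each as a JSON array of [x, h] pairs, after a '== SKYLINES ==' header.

== SKYLINES ==
[[40,14],[41,0]]
[[40,16],[44,0]]
[[25,14],[28,0],[40,16],[44,0]]
[[25,14],[28,0],[40,16],[44,0]]
[[25,14],[28,0],[40,16],[44,0]]
[[12,14],[14,0],[25,14],[28,0],[40,16],[44,0]]
[[12,14],[14,0],[25,14],[28,0],[40,16],[44,0]]
[[12,14],[14,0],[21,15],[23,0],[25,14],[28,0],[40,16],[44,0]]
[[7,15],[12,14],[14,0],[21,15],[23,0],[25,14],[28,0],[40,16],[44,0]]
[[7,15],[12,14],[14,0],[21,15],[23,0],[25,14],[28,0],[40,16],[44,17],[47,0]]
[[7,15],[12,14],[14,0],[21,15],[23,0],[25,14],[40,16],[44,17],[47,0]]
[[7,15],[12,14],[14,0],[21,15],[23,7],[25,14],[40,16],[44,17],[47,0]]
[[7,15],[12,14],[14,0],[21,15],[23,7],[25,14],[40,16],[44,17],[47,0]]
[[7,15],[12,14],[14,0],[21,15],[23,7],[25,14],[40,16],[44,17],[47,0]]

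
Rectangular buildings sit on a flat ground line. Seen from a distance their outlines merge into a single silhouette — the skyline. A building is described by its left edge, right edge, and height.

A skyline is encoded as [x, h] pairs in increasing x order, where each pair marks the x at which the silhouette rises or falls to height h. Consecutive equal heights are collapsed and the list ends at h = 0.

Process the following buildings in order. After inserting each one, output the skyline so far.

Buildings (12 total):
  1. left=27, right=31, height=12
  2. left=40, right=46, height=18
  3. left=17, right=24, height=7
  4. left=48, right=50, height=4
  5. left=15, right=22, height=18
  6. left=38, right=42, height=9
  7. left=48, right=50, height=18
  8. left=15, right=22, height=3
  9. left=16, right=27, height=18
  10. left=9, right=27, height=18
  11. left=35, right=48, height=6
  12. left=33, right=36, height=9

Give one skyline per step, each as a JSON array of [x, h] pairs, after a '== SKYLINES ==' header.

== SKYLINES ==
[[27,12],[31,0]]
[[27,12],[31,0],[40,18],[46,0]]
[[17,7],[24,0],[27,12],[31,0],[40,18],[46,0]]
[[17,7],[24,0],[27,12],[31,0],[40,18],[46,0],[48,4],[50,0]]
[[15,18],[22,7],[24,0],[27,12],[31,0],[40,18],[46,0],[48,4],[50,0]]
[[15,18],[22,7],[24,0],[27,12],[31,0],[38,9],[40,18],[46,0],[48,4],[50,0]]
[[15,18],[22,7],[24,0],[27,12],[31,0],[38,9],[40,18],[46,0],[48,18],[50,0]]
[[15,18],[22,7],[24,0],[27,12],[31,0],[38,9],[40,18],[46,0],[48,18],[50,0]]
[[15,18],[27,12],[31,0],[38,9],[40,18],[46,0],[48,18],[50,0]]
[[9,18],[27,12],[31,0],[38,9],[40,18],[46,0],[48,18],[50,0]]
[[9,18],[27,12],[31,0],[35,6],[38,9],[40,18],[46,6],[48,18],[50,0]]
[[9,18],[27,12],[31,0],[33,9],[36,6],[38,9],[40,18],[46,6],[48,18],[50,0]]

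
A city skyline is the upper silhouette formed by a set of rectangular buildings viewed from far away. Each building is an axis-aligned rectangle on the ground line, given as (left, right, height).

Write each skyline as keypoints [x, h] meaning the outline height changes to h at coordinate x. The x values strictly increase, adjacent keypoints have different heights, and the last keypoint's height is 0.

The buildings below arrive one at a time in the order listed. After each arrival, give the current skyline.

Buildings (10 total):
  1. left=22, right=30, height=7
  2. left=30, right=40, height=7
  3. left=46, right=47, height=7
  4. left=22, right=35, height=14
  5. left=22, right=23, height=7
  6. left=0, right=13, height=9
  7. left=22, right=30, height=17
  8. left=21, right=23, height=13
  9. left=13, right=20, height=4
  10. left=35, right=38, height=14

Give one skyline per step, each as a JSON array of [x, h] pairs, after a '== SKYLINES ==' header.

== SKYLINES ==
[[22,7],[30,0]]
[[22,7],[40,0]]
[[22,7],[40,0],[46,7],[47,0]]
[[22,14],[35,7],[40,0],[46,7],[47,0]]
[[22,14],[35,7],[40,0],[46,7],[47,0]]
[[0,9],[13,0],[22,14],[35,7],[40,0],[46,7],[47,0]]
[[0,9],[13,0],[22,17],[30,14],[35,7],[40,0],[46,7],[47,0]]
[[0,9],[13,0],[21,13],[22,17],[30,14],[35,7],[40,0],[46,7],[47,0]]
[[0,9],[13,4],[20,0],[21,13],[22,17],[30,14],[35,7],[40,0],[46,7],[47,0]]
[[0,9],[13,4],[20,0],[21,13],[22,17],[30,14],[38,7],[40,0],[46,7],[47,0]]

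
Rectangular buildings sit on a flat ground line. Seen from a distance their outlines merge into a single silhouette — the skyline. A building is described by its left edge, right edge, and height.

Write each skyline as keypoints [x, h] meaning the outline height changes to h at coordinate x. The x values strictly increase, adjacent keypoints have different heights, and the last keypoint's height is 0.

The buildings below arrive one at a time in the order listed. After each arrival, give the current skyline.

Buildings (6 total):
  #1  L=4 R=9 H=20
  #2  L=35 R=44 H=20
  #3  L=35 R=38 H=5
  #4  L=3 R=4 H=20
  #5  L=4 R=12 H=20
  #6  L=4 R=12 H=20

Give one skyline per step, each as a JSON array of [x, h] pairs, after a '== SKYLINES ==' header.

== SKYLINES ==
[[4,20],[9,0]]
[[4,20],[9,0],[35,20],[44,0]]
[[4,20],[9,0],[35,20],[44,0]]
[[3,20],[9,0],[35,20],[44,0]]
[[3,20],[12,0],[35,20],[44,0]]
[[3,20],[12,0],[35,20],[44,0]]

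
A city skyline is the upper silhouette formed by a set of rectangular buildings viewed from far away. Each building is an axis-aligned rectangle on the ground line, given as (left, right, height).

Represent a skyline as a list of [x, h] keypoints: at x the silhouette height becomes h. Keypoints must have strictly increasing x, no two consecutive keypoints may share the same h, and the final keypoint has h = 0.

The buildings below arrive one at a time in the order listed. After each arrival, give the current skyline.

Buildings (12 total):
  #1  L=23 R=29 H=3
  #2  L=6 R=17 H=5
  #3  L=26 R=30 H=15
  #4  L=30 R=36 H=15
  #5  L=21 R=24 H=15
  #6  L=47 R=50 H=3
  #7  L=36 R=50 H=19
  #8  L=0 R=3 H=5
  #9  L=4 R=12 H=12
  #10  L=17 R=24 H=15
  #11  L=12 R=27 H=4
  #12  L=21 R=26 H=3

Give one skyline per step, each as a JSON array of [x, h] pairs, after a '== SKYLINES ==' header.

== SKYLINES ==
[[23,3],[29,0]]
[[6,5],[17,0],[23,3],[29,0]]
[[6,5],[17,0],[23,3],[26,15],[30,0]]
[[6,5],[17,0],[23,3],[26,15],[36,0]]
[[6,5],[17,0],[21,15],[24,3],[26,15],[36,0]]
[[6,5],[17,0],[21,15],[24,3],[26,15],[36,0],[47,3],[50,0]]
[[6,5],[17,0],[21,15],[24,3],[26,15],[36,19],[50,0]]
[[0,5],[3,0],[6,5],[17,0],[21,15],[24,3],[26,15],[36,19],[50,0]]
[[0,5],[3,0],[4,12],[12,5],[17,0],[21,15],[24,3],[26,15],[36,19],[50,0]]
[[0,5],[3,0],[4,12],[12,5],[17,15],[24,3],[26,15],[36,19],[50,0]]
[[0,5],[3,0],[4,12],[12,5],[17,15],[24,4],[26,15],[36,19],[50,0]]
[[0,5],[3,0],[4,12],[12,5],[17,15],[24,4],[26,15],[36,19],[50,0]]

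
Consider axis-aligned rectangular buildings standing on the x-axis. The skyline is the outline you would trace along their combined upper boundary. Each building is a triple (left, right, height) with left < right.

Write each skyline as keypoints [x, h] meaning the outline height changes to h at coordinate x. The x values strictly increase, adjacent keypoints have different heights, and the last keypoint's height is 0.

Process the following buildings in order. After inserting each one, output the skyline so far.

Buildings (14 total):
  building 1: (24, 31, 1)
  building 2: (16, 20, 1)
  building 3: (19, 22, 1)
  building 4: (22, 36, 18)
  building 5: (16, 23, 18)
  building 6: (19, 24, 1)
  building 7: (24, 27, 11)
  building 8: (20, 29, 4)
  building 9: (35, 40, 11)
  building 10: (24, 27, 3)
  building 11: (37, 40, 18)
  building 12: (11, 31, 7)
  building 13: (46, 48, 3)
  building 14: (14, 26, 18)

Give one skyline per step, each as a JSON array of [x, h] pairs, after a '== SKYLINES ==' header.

== SKYLINES ==
[[24,1],[31,0]]
[[16,1],[20,0],[24,1],[31,0]]
[[16,1],[22,0],[24,1],[31,0]]
[[16,1],[22,18],[36,0]]
[[16,18],[36,0]]
[[16,18],[36,0]]
[[16,18],[36,0]]
[[16,18],[36,0]]
[[16,18],[36,11],[40,0]]
[[16,18],[36,11],[40,0]]
[[16,18],[36,11],[37,18],[40,0]]
[[11,7],[16,18],[36,11],[37,18],[40,0]]
[[11,7],[16,18],[36,11],[37,18],[40,0],[46,3],[48,0]]
[[11,7],[14,18],[36,11],[37,18],[40,0],[46,3],[48,0]]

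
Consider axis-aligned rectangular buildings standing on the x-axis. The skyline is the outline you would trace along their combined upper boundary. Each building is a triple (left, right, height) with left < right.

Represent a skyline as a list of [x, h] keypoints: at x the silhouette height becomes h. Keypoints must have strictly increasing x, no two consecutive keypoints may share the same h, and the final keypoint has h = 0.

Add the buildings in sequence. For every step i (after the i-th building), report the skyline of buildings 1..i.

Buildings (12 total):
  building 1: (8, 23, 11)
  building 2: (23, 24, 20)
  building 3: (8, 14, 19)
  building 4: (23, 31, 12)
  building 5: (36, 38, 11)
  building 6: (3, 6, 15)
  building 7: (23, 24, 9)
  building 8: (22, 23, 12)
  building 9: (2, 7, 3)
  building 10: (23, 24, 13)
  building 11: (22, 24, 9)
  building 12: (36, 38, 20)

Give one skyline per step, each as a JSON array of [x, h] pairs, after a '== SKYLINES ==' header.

== SKYLINES ==
[[8,11],[23,0]]
[[8,11],[23,20],[24,0]]
[[8,19],[14,11],[23,20],[24,0]]
[[8,19],[14,11],[23,20],[24,12],[31,0]]
[[8,19],[14,11],[23,20],[24,12],[31,0],[36,11],[38,0]]
[[3,15],[6,0],[8,19],[14,11],[23,20],[24,12],[31,0],[36,11],[38,0]]
[[3,15],[6,0],[8,19],[14,11],[23,20],[24,12],[31,0],[36,11],[38,0]]
[[3,15],[6,0],[8,19],[14,11],[22,12],[23,20],[24,12],[31,0],[36,11],[38,0]]
[[2,3],[3,15],[6,3],[7,0],[8,19],[14,11],[22,12],[23,20],[24,12],[31,0],[36,11],[38,0]]
[[2,3],[3,15],[6,3],[7,0],[8,19],[14,11],[22,12],[23,20],[24,12],[31,0],[36,11],[38,0]]
[[2,3],[3,15],[6,3],[7,0],[8,19],[14,11],[22,12],[23,20],[24,12],[31,0],[36,11],[38,0]]
[[2,3],[3,15],[6,3],[7,0],[8,19],[14,11],[22,12],[23,20],[24,12],[31,0],[36,20],[38,0]]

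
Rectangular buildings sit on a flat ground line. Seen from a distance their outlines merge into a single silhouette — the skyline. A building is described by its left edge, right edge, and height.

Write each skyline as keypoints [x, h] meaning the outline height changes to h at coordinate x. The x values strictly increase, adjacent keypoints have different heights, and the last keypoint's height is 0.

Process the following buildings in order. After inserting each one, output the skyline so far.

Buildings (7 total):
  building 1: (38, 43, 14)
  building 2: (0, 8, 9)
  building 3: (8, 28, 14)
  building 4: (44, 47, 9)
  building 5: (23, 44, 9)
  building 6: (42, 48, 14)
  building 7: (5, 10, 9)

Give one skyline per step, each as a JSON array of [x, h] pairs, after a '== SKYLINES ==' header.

== SKYLINES ==
[[38,14],[43,0]]
[[0,9],[8,0],[38,14],[43,0]]
[[0,9],[8,14],[28,0],[38,14],[43,0]]
[[0,9],[8,14],[28,0],[38,14],[43,0],[44,9],[47,0]]
[[0,9],[8,14],[28,9],[38,14],[43,9],[47,0]]
[[0,9],[8,14],[28,9],[38,14],[48,0]]
[[0,9],[8,14],[28,9],[38,14],[48,0]]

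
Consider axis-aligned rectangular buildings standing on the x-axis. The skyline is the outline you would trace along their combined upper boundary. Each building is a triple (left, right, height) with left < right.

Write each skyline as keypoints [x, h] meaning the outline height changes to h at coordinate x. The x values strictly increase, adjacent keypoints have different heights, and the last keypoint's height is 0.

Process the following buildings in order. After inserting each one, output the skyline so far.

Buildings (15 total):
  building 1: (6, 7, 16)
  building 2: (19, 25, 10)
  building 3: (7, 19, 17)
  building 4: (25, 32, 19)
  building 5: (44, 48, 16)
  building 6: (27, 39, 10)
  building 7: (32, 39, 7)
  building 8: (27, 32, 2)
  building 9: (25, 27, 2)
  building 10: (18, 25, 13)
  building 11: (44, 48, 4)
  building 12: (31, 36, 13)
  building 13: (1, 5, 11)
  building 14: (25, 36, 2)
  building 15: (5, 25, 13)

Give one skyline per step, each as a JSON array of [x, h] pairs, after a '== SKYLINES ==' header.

== SKYLINES ==
[[6,16],[7,0]]
[[6,16],[7,0],[19,10],[25,0]]
[[6,16],[7,17],[19,10],[25,0]]
[[6,16],[7,17],[19,10],[25,19],[32,0]]
[[6,16],[7,17],[19,10],[25,19],[32,0],[44,16],[48,0]]
[[6,16],[7,17],[19,10],[25,19],[32,10],[39,0],[44,16],[48,0]]
[[6,16],[7,17],[19,10],[25,19],[32,10],[39,0],[44,16],[48,0]]
[[6,16],[7,17],[19,10],[25,19],[32,10],[39,0],[44,16],[48,0]]
[[6,16],[7,17],[19,10],[25,19],[32,10],[39,0],[44,16],[48,0]]
[[6,16],[7,17],[19,13],[25,19],[32,10],[39,0],[44,16],[48,0]]
[[6,16],[7,17],[19,13],[25,19],[32,10],[39,0],[44,16],[48,0]]
[[6,16],[7,17],[19,13],[25,19],[32,13],[36,10],[39,0],[44,16],[48,0]]
[[1,11],[5,0],[6,16],[7,17],[19,13],[25,19],[32,13],[36,10],[39,0],[44,16],[48,0]]
[[1,11],[5,0],[6,16],[7,17],[19,13],[25,19],[32,13],[36,10],[39,0],[44,16],[48,0]]
[[1,11],[5,13],[6,16],[7,17],[19,13],[25,19],[32,13],[36,10],[39,0],[44,16],[48,0]]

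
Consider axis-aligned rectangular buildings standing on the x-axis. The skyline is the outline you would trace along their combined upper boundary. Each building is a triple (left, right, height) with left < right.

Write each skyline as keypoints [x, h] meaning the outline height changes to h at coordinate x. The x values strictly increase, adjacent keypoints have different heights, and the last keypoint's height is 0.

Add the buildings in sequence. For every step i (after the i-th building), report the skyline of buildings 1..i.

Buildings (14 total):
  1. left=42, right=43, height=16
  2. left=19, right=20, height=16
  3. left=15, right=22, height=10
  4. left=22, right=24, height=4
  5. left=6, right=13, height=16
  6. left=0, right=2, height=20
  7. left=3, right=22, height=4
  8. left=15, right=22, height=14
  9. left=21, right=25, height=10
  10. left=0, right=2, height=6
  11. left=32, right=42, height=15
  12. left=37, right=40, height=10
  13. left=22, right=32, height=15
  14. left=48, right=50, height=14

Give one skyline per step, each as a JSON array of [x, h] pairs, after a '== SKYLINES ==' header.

== SKYLINES ==
[[42,16],[43,0]]
[[19,16],[20,0],[42,16],[43,0]]
[[15,10],[19,16],[20,10],[22,0],[42,16],[43,0]]
[[15,10],[19,16],[20,10],[22,4],[24,0],[42,16],[43,0]]
[[6,16],[13,0],[15,10],[19,16],[20,10],[22,4],[24,0],[42,16],[43,0]]
[[0,20],[2,0],[6,16],[13,0],[15,10],[19,16],[20,10],[22,4],[24,0],[42,16],[43,0]]
[[0,20],[2,0],[3,4],[6,16],[13,4],[15,10],[19,16],[20,10],[22,4],[24,0],[42,16],[43,0]]
[[0,20],[2,0],[3,4],[6,16],[13,4],[15,14],[19,16],[20,14],[22,4],[24,0],[42,16],[43,0]]
[[0,20],[2,0],[3,4],[6,16],[13,4],[15,14],[19,16],[20,14],[22,10],[25,0],[42,16],[43,0]]
[[0,20],[2,0],[3,4],[6,16],[13,4],[15,14],[19,16],[20,14],[22,10],[25,0],[42,16],[43,0]]
[[0,20],[2,0],[3,4],[6,16],[13,4],[15,14],[19,16],[20,14],[22,10],[25,0],[32,15],[42,16],[43,0]]
[[0,20],[2,0],[3,4],[6,16],[13,4],[15,14],[19,16],[20,14],[22,10],[25,0],[32,15],[42,16],[43,0]]
[[0,20],[2,0],[3,4],[6,16],[13,4],[15,14],[19,16],[20,14],[22,15],[42,16],[43,0]]
[[0,20],[2,0],[3,4],[6,16],[13,4],[15,14],[19,16],[20,14],[22,15],[42,16],[43,0],[48,14],[50,0]]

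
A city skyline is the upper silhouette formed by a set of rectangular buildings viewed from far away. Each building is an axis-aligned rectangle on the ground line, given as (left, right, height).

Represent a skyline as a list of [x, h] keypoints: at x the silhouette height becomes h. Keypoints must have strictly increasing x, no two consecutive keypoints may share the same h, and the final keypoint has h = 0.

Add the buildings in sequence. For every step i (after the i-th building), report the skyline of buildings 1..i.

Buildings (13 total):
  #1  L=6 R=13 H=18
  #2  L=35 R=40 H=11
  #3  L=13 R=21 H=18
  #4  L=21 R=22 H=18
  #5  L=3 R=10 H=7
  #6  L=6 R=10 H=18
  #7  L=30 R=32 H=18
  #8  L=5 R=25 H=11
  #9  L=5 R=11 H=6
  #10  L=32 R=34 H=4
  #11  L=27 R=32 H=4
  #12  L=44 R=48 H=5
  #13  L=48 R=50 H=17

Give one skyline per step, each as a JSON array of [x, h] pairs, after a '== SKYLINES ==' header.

== SKYLINES ==
[[6,18],[13,0]]
[[6,18],[13,0],[35,11],[40,0]]
[[6,18],[21,0],[35,11],[40,0]]
[[6,18],[22,0],[35,11],[40,0]]
[[3,7],[6,18],[22,0],[35,11],[40,0]]
[[3,7],[6,18],[22,0],[35,11],[40,0]]
[[3,7],[6,18],[22,0],[30,18],[32,0],[35,11],[40,0]]
[[3,7],[5,11],[6,18],[22,11],[25,0],[30,18],[32,0],[35,11],[40,0]]
[[3,7],[5,11],[6,18],[22,11],[25,0],[30,18],[32,0],[35,11],[40,0]]
[[3,7],[5,11],[6,18],[22,11],[25,0],[30,18],[32,4],[34,0],[35,11],[40,0]]
[[3,7],[5,11],[6,18],[22,11],[25,0],[27,4],[30,18],[32,4],[34,0],[35,11],[40,0]]
[[3,7],[5,11],[6,18],[22,11],[25,0],[27,4],[30,18],[32,4],[34,0],[35,11],[40,0],[44,5],[48,0]]
[[3,7],[5,11],[6,18],[22,11],[25,0],[27,4],[30,18],[32,4],[34,0],[35,11],[40,0],[44,5],[48,17],[50,0]]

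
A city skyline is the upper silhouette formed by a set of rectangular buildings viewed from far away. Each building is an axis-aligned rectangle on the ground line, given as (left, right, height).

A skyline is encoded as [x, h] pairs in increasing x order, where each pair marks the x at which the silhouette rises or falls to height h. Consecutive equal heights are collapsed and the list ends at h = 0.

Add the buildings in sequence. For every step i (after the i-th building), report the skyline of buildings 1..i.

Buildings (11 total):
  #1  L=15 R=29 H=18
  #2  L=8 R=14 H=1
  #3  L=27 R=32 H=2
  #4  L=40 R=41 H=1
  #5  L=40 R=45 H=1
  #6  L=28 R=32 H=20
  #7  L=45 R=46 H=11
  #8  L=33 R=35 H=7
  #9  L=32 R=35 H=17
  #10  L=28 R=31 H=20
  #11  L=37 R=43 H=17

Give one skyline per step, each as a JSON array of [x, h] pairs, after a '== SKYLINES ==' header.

== SKYLINES ==
[[15,18],[29,0]]
[[8,1],[14,0],[15,18],[29,0]]
[[8,1],[14,0],[15,18],[29,2],[32,0]]
[[8,1],[14,0],[15,18],[29,2],[32,0],[40,1],[41,0]]
[[8,1],[14,0],[15,18],[29,2],[32,0],[40,1],[45,0]]
[[8,1],[14,0],[15,18],[28,20],[32,0],[40,1],[45,0]]
[[8,1],[14,0],[15,18],[28,20],[32,0],[40,1],[45,11],[46,0]]
[[8,1],[14,0],[15,18],[28,20],[32,0],[33,7],[35,0],[40,1],[45,11],[46,0]]
[[8,1],[14,0],[15,18],[28,20],[32,17],[35,0],[40,1],[45,11],[46,0]]
[[8,1],[14,0],[15,18],[28,20],[32,17],[35,0],[40,1],[45,11],[46,0]]
[[8,1],[14,0],[15,18],[28,20],[32,17],[35,0],[37,17],[43,1],[45,11],[46,0]]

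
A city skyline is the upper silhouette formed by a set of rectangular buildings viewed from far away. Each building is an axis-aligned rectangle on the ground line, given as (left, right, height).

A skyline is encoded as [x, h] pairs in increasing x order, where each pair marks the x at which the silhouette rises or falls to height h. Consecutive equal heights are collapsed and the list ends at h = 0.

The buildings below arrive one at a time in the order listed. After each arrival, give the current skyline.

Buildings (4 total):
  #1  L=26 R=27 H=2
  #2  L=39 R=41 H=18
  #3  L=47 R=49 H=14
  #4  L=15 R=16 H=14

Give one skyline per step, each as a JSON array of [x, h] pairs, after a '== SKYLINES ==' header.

== SKYLINES ==
[[26,2],[27,0]]
[[26,2],[27,0],[39,18],[41,0]]
[[26,2],[27,0],[39,18],[41,0],[47,14],[49,0]]
[[15,14],[16,0],[26,2],[27,0],[39,18],[41,0],[47,14],[49,0]]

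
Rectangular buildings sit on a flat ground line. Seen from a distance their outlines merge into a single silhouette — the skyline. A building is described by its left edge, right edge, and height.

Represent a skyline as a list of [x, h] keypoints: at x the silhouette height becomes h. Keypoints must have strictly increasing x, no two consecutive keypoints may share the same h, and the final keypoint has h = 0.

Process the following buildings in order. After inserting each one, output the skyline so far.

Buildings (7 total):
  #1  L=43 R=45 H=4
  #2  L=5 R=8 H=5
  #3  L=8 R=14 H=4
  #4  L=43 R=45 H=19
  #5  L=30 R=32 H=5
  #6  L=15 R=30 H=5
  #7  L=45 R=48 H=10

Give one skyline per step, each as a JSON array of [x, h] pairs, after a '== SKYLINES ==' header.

== SKYLINES ==
[[43,4],[45,0]]
[[5,5],[8,0],[43,4],[45,0]]
[[5,5],[8,4],[14,0],[43,4],[45,0]]
[[5,5],[8,4],[14,0],[43,19],[45,0]]
[[5,5],[8,4],[14,0],[30,5],[32,0],[43,19],[45,0]]
[[5,5],[8,4],[14,0],[15,5],[32,0],[43,19],[45,0]]
[[5,5],[8,4],[14,0],[15,5],[32,0],[43,19],[45,10],[48,0]]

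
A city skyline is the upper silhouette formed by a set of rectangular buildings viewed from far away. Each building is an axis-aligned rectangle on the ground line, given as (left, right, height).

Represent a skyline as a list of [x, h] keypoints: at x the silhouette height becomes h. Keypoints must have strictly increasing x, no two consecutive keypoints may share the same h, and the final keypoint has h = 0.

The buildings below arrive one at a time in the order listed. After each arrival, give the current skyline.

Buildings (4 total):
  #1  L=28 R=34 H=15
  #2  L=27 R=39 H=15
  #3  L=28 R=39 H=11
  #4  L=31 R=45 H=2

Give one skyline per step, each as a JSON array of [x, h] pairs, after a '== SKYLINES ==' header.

== SKYLINES ==
[[28,15],[34,0]]
[[27,15],[39,0]]
[[27,15],[39,0]]
[[27,15],[39,2],[45,0]]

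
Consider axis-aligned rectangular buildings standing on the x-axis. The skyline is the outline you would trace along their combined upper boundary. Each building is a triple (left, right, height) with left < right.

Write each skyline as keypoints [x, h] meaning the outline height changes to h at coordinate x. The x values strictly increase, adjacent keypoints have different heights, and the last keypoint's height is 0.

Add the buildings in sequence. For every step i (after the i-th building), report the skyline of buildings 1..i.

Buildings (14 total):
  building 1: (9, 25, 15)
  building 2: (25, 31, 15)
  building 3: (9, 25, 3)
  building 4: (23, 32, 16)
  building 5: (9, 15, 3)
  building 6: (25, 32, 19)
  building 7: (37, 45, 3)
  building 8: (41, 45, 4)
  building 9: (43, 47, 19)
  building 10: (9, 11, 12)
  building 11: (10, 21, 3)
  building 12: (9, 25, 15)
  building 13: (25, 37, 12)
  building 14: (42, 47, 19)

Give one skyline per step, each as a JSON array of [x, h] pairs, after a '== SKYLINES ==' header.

== SKYLINES ==
[[9,15],[25,0]]
[[9,15],[31,0]]
[[9,15],[31,0]]
[[9,15],[23,16],[32,0]]
[[9,15],[23,16],[32,0]]
[[9,15],[23,16],[25,19],[32,0]]
[[9,15],[23,16],[25,19],[32,0],[37,3],[45,0]]
[[9,15],[23,16],[25,19],[32,0],[37,3],[41,4],[45,0]]
[[9,15],[23,16],[25,19],[32,0],[37,3],[41,4],[43,19],[47,0]]
[[9,15],[23,16],[25,19],[32,0],[37,3],[41,4],[43,19],[47,0]]
[[9,15],[23,16],[25,19],[32,0],[37,3],[41,4],[43,19],[47,0]]
[[9,15],[23,16],[25,19],[32,0],[37,3],[41,4],[43,19],[47,0]]
[[9,15],[23,16],[25,19],[32,12],[37,3],[41,4],[43,19],[47,0]]
[[9,15],[23,16],[25,19],[32,12],[37,3],[41,4],[42,19],[47,0]]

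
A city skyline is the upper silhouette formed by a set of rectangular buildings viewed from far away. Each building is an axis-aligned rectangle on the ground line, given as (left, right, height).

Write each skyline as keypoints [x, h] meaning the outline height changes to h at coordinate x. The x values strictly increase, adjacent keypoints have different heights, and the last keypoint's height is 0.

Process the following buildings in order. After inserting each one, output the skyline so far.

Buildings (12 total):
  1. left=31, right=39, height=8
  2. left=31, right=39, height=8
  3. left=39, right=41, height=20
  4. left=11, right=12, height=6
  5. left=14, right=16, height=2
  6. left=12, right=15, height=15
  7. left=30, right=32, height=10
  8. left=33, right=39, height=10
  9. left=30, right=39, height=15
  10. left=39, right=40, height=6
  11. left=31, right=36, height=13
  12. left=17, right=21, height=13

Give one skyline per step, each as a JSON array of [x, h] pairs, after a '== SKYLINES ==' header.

== SKYLINES ==
[[31,8],[39,0]]
[[31,8],[39,0]]
[[31,8],[39,20],[41,0]]
[[11,6],[12,0],[31,8],[39,20],[41,0]]
[[11,6],[12,0],[14,2],[16,0],[31,8],[39,20],[41,0]]
[[11,6],[12,15],[15,2],[16,0],[31,8],[39,20],[41,0]]
[[11,6],[12,15],[15,2],[16,0],[30,10],[32,8],[39,20],[41,0]]
[[11,6],[12,15],[15,2],[16,0],[30,10],[32,8],[33,10],[39,20],[41,0]]
[[11,6],[12,15],[15,2],[16,0],[30,15],[39,20],[41,0]]
[[11,6],[12,15],[15,2],[16,0],[30,15],[39,20],[41,0]]
[[11,6],[12,15],[15,2],[16,0],[30,15],[39,20],[41,0]]
[[11,6],[12,15],[15,2],[16,0],[17,13],[21,0],[30,15],[39,20],[41,0]]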